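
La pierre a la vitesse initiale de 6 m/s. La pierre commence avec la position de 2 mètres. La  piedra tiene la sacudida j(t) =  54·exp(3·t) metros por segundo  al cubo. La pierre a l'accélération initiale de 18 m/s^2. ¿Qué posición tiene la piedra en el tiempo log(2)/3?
Para resolver esto, necesitamos tomar 3 antiderivadas de nuestra ecuación de la sacudida j(t) = 54·exp(3·t). Tomando ∫j(t)dt y aplicando a(0) = 18, encontramos a(t) = 18·exp(3·t). La antiderivada de la aceleración es la velocidad. Usando v(0) = 6, obtenemos v(t) = 6·exp(3·t). Integrando la velocidad y usando la condición inicial x(0) = 2, obtenemos x(t) = 2·exp(3·t). Usando x(t) = 2·exp(3·t) y sustituyendo t = log(2)/3, encontramos x = 4.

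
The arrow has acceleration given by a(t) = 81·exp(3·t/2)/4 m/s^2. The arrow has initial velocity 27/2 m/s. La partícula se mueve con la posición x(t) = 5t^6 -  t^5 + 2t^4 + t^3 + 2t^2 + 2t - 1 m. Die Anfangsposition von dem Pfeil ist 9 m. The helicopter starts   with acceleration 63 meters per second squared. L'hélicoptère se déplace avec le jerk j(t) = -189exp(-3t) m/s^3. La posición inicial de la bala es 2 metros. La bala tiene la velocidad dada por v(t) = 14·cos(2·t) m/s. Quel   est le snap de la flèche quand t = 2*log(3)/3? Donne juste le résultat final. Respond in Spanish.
En t = 2*log(3)/3, s = 2187/16.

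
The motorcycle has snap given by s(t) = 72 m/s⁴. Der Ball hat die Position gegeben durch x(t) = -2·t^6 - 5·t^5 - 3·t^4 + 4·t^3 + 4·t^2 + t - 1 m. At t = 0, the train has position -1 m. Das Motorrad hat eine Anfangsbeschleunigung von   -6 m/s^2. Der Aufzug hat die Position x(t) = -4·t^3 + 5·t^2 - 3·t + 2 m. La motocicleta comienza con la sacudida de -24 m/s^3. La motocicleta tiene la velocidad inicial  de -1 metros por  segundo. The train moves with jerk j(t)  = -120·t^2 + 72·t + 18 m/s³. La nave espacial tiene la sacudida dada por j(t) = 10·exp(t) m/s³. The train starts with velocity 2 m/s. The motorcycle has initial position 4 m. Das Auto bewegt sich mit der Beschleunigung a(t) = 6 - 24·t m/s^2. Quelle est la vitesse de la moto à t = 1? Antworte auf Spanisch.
Debemos encontrar la integral de nuestra ecuación del snap s(t) = 72 3 veces. Integrando el snap y usando la condición inicial j(0) = -24, obtenemos j(t) = 72·t - 24. Integrando la sacudida y usando la condición inicial a(0) = -6, obtenemos a(t) = 36·t^2 - 24·t - 6. Tomando ∫a(t)dt y aplicando v(0) = -1, encontramos v(t) = 12·t^3 - 12·t^2 - 6·t - 1. Usando v(t) = 12·t^3 - 12·t^2 - 6·t - 1 y sustituyendo t = 1, encontramos v = -7.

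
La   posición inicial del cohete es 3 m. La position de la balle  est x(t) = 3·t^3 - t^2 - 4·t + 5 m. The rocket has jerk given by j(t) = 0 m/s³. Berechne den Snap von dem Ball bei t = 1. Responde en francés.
Nous devons dériver notre équation de la position x(t) = 3·t^3 - t^2 - 4·t + 5 4 fois. La dérivée de la position donne la vitesse: v(t) = 9·t^2 - 2·t - 4. En dérivant la vitesse, nous obtenons l'accélération: a(t) = 18·t - 2. En dérivant l'accélération, nous obtenons le jerk: j(t) = 18. La dérivée du jerk donne le snap: s(t) = 0. Nous avons le snap s(t) = 0. En substituant t = 1: s(1) = 0.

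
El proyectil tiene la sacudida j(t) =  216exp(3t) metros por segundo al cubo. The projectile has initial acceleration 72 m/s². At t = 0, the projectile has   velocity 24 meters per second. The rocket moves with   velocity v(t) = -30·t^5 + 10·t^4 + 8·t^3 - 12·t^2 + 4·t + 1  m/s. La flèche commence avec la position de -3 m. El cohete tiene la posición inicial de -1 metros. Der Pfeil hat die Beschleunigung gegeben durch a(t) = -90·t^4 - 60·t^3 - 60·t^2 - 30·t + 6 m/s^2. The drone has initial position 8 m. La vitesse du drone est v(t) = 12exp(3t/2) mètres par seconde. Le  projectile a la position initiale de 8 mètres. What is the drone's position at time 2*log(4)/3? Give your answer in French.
En partant de la vitesse v(t) = 12·exp(3·t/2), nous prenons 1 primitive. La primitive de la vitesse, avec x(0) = 8, donne la position: x(t) = 8·exp(3·t/2). Nous avons la position x(t) = 8·exp(3·t/2). En substituant t = 2*log(4)/3: x(2*log(4)/3) = 32.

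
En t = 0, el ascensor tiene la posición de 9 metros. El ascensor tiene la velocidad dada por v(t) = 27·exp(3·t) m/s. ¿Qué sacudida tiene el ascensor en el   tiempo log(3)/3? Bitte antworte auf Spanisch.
Para resolver esto, necesitamos tomar 2 derivadas de nuestra ecuación de la velocidad v(t) = 27·exp(3·t). La derivada de la velocidad da la aceleración: a(t) = 81·exp(3·t). La derivada de la aceleración da la sacudida: j(t) = 243·exp(3·t). De la ecuación de la sacudida j(t) = 243·exp(3·t), sustituimos t = log(3)/3 para obtener j = 729.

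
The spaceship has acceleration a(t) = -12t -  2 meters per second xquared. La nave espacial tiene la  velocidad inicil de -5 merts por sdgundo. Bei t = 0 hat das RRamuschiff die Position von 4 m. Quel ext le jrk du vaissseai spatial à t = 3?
En partant de l'accélération a(t) = -12·t - 2, nous prenons 1 dérivée. La dérivée de l'accélération donne le jerk: j(t) = -12. En utilisant j(t) = -12 et en substituant t = 3, nous trouvons j = -12.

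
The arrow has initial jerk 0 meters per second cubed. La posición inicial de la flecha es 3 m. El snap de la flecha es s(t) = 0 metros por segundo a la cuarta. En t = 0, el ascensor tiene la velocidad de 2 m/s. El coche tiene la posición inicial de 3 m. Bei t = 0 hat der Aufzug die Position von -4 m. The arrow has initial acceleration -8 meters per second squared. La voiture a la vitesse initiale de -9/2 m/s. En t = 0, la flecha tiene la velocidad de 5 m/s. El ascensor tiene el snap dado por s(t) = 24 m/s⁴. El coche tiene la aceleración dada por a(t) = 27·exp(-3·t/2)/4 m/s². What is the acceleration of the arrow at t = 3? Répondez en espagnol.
Para resolver esto, necesitamos tomar 2 integrales de nuestra ecuación del snap s(t) = 0. La antiderivada del snap, con j(0) = 0, da la sacudida: j(t) = 0. Tomando ∫j(t)dt y aplicando a(0) = -8, encontramos a(t) = -8. De la ecuación de la aceleración a(t) = -8, sustituimos t = 3 para obtener a = -8.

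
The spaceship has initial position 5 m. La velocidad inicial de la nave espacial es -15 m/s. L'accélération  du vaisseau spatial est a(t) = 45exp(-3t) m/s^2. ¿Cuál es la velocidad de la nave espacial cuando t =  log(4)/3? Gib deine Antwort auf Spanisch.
Para resolver esto, necesitamos tomar 1 integral de nuestra ecuación de la aceleración a(t) = 45·exp(-3·t). La antiderivada de la aceleración, con v(0) = -15, da la velocidad: v(t) = -15·exp(-3·t). Usando v(t) = -15·exp(-3·t) y sustituyendo t = log(4)/3, encontramos v = -15/4.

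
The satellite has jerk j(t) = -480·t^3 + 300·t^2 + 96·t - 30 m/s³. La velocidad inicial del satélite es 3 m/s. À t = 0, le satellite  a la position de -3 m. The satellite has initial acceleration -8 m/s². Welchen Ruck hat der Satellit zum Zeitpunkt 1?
Aus der Gleichung für den Ruck j(t) = -480·t^3 + 300·t^2 + 96·t - 30, setzen wir t = 1 ein und erhalten j = -114.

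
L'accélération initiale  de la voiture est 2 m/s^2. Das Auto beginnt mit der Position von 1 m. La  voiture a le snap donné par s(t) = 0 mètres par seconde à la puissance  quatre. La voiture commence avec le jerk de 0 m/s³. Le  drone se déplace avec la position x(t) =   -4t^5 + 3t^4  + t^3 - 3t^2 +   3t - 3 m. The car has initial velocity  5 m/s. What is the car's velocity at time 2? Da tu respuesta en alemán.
Um dies zu lösen, müssen wir 3 Integrale unserer Gleichung für den Snap s(t) = 0 finden. Die Stammfunktion von dem Snap, mit j(0) = 0, ergibt den Ruck: j(t) = 0. Die Stammfunktion von dem Ruck, mit a(0) = 2, ergibt die Beschleunigung: a(t) = 2. Die Stammfunktion von der Beschleunigung ist die Geschwindigkeit. Mit v(0) = 5 erhalten wir v(t) = 2·t + 5. Mit v(t) = 2·t + 5 und Einsetzen von t = 2, finden wir v = 9.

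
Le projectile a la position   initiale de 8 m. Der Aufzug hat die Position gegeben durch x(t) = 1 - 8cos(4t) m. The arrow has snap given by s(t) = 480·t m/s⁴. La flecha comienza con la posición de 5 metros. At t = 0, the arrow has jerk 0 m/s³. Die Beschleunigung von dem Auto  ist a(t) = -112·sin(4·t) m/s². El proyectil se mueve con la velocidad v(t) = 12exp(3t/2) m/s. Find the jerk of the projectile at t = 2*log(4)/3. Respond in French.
En partant de la vitesse v(t) = 12·exp(3·t/2), nous prenons 2 dérivées. La dérivée de la vitesse donne l'accélération: a(t) = 18·exp(3·t/2). En dérivant l'accélération, nous obtenons le jerk: j(t) = 27·exp(3·t/2). De l'équation du jerk j(t) = 27·exp(3·t/2), nous substituons t = 2*log(4)/3 pour obtenir j = 108.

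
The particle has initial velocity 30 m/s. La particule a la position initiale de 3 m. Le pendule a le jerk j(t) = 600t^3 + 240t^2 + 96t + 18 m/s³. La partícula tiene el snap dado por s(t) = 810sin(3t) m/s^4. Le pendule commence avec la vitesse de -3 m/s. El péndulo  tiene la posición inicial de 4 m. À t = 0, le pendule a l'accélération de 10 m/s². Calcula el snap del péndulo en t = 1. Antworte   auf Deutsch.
Um dies zu lösen, müssen wir 1 Ableitung unserer Gleichung für den Ruck j(t) = 600·t^3 + 240·t^2 + 96·t + 18 nehmen. Die Ableitung von dem Ruck ergibt den Snap: s(t) = 1800·t^2 + 480·t + 96. Wir haben den Snap s(t) = 1800·t^2 + 480·t + 96. Durch Einsetzen von t = 1: s(1) = 2376.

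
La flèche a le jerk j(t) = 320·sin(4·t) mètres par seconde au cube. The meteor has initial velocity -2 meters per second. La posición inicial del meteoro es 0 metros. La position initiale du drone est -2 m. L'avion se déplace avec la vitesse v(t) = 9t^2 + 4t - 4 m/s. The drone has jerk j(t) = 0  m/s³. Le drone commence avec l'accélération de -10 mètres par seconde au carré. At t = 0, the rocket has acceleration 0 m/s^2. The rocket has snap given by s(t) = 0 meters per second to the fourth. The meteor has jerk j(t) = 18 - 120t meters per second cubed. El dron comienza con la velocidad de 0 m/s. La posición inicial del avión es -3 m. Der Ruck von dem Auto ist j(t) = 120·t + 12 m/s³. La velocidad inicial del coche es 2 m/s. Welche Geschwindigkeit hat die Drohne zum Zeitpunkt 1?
Um dies zu lösen, müssen wir 2 Integrale unserer Gleichung für den Ruck j(t) = 0 finden. Durch Integration von dem Ruck und Verwendung der Anfangsbedingung a(0) = -10, erhalten wir a(t) = -10. Durch Integration von der Beschleunigung und Verwendung der Anfangsbedingung v(0) = 0, erhalten wir v(t) = -10·t. Aus der Gleichung für die Geschwindigkeit v(t) = -10·t, setzen wir t = 1 ein und erhalten v = -10.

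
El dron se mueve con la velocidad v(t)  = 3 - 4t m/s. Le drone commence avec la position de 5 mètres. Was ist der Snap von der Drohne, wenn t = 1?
Wir müssen unsere Gleichung für die Geschwindigkeit v(t) = 3 - 4·t 3-mal ableiten. Die Ableitung von der Geschwindigkeit ergibt die Beschleunigung: a(t) = -4. Durch Ableiten von der Beschleunigung erhalten wir den Ruck: j(t) = 0. Die Ableitung von dem Ruck ergibt den Snap: s(t) = 0. Aus der Gleichung für den Snap s(t) = 0, setzen wir t = 1 ein und erhalten s = 0.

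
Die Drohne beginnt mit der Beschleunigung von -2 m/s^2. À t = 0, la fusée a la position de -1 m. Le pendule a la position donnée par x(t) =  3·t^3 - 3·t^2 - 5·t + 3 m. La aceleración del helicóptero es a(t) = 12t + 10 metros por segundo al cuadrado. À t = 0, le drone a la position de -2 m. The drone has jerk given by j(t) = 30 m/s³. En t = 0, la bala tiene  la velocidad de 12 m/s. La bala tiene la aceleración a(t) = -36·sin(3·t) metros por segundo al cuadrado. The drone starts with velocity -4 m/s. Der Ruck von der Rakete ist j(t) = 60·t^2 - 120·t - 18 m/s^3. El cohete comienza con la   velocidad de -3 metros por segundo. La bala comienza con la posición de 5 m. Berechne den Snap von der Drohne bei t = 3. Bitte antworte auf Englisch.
We must differentiate our jerk equation j(t) = 30 1 time. The derivative of jerk gives snap: s(t) = 0. From the given snap equation s(t) = 0, we substitute t = 3 to get s = 0.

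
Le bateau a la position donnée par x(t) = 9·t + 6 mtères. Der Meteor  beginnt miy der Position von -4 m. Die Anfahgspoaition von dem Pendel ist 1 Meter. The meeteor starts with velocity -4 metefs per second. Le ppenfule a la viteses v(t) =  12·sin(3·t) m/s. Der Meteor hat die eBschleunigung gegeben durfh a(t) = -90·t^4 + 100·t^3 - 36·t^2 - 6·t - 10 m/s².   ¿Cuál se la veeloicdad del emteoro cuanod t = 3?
Debemos encontrar la antiderivada de nuestra ecuación de la aceleración a(t) = -90·t^4 + 100·t^3 - 36·t^2 - 6·t - 10 1 vez. Tomando ∫a(t)dt y aplicando v(0) = -4, encontramos v(t) = -18·t^5 + 25·t^4 - 12·t^3 - 3·t^2 - 10·t - 4. De la ecuación de la velocidad v(t) = -18·t^5 + 25·t^4 - 12·t^3 - 3·t^2 - 10·t - 4, sustituimos t = 3 para obtener v = -2734.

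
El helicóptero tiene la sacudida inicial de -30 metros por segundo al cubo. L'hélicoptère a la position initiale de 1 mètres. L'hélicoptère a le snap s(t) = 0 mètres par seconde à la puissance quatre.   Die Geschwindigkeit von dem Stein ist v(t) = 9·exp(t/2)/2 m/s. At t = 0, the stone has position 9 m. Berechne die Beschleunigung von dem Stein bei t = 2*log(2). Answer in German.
Ausgehend von der Geschwindigkeit v(t) = 9·exp(t/2)/2, nehmen wir 1 Ableitung. Die Ableitung von der Geschwindigkeit ergibt die Beschleunigung: a(t) = 9·exp(t/2)/4. Wir haben die Beschleunigung a(t) = 9·exp(t/2)/4. Durch Einsetzen von t = 2*log(2): a(2*log(2)) = 9/2.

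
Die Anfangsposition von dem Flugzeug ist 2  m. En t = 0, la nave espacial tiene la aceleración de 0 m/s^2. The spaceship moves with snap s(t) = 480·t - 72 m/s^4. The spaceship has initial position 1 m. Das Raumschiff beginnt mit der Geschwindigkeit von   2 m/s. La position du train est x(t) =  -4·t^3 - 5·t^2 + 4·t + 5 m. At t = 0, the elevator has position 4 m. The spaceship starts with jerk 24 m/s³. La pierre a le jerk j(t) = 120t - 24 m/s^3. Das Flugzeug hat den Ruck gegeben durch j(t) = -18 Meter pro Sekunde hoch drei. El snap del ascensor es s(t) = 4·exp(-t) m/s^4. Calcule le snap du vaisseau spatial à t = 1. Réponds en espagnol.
Usando s(t) = 480·t - 72 y sustituyendo t = 1, encontramos s = 408.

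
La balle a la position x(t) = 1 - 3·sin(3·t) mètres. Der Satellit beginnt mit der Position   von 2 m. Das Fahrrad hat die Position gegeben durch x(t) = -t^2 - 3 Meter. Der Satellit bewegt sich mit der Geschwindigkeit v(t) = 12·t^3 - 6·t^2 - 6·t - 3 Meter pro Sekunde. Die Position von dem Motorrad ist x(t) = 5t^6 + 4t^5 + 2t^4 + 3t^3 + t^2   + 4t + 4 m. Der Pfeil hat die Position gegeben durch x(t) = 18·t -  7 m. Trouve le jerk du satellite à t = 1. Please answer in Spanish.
Debemos derivar nuestra ecuación de la velocidad v(t) = 12·t^3 - 6·t^2 - 6·t - 3 2 veces. Derivando la velocidad, obtenemos la aceleración: a(t) = 36·t^2 - 12·t - 6. Derivando la aceleración, obtenemos la sacudida: j(t) = 72·t - 12. De la ecuación de la sacudida j(t) = 72·t - 12, sustituimos t = 1 para obtener j = 60.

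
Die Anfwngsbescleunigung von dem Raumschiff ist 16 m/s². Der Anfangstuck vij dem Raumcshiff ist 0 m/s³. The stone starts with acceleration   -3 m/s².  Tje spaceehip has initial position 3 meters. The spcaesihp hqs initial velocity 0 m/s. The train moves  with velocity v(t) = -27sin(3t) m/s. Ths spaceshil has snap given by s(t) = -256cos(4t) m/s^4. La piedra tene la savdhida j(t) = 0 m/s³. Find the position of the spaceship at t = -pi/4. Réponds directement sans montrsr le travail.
The answer is 5.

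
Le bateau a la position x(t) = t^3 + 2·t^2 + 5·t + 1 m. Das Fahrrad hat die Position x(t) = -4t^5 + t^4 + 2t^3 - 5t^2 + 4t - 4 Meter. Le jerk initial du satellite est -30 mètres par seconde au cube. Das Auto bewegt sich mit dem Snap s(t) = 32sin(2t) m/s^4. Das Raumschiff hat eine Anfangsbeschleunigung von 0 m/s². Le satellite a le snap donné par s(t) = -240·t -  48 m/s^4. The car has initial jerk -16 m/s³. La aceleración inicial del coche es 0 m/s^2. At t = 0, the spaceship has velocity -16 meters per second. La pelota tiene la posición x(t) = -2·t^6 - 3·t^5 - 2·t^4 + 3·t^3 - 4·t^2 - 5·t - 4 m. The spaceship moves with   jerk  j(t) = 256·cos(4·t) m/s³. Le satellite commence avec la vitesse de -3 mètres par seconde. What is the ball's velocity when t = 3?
To solve this, we need to take 1 derivative of our position equation x(t) = -2·t^6 - 3·t^5 - 2·t^4 + 3·t^3 - 4·t^2 - 5·t - 4. Differentiating position, we get velocity: v(t) = -12·t^5 - 15·t^4 - 8·t^3 + 9·t^2 - 8·t - 5. From the given velocity equation v(t) = -12·t^5 - 15·t^4 - 8·t^3 + 9·t^2 - 8·t - 5, we substitute t = 3 to get v = -4295.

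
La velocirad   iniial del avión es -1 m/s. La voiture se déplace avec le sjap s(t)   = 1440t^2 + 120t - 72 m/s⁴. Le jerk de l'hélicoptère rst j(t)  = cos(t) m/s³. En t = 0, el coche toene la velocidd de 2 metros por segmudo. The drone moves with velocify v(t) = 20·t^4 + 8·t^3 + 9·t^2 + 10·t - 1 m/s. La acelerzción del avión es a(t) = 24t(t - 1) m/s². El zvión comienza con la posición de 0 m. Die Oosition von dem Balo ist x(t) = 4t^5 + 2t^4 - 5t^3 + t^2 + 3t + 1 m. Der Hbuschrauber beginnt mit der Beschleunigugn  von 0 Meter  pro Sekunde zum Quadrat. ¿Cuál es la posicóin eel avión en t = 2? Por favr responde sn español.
Necesitamos integrar nuestra ecuación de la aceleración a(t) = 24·t·(t - 1) 2 veces. Integrando la aceleración y usando la condición inicial v(0) = -1, obtenemos v(t) = 8·t^3 - 12·t^2 - 1. Integrando la velocidad y usando la condición inicial x(0) = 0, obtenemos x(t) = 2·t^4 - 4·t^3 - t. De la ecuación de la posición x(t) = 2·t^4 - 4·t^3 - t, sustituimos t = 2 para obtener x = -2.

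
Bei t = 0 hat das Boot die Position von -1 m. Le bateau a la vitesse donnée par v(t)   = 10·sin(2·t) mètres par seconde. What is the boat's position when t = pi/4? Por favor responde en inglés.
To solve this, we need to take 1 antiderivative of our velocity equation v(t) = 10·sin(2·t). Integrating velocity and using the initial condition x(0) = -1, we get x(t) = 4 - 5·cos(2·t). We have position x(t) = 4 - 5·cos(2·t). Substituting t = pi/4: x(pi/4) = 4.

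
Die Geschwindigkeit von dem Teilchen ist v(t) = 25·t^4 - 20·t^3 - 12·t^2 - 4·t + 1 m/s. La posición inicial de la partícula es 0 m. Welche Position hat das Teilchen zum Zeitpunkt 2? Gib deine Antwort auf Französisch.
Nous devons intégrer notre équation de la vitesse v(t) = 25·t^4 - 20·t^3 - 12·t^2 - 4·t + 1 1 fois. L'intégrale de la vitesse est la position. En utilisant x(0) = 0, nous obtenons x(t) = 5·t^5 - 5·t^4 - 4·t^3 - 2·t^2 + t. En utilisant x(t) = 5·t^5 - 5·t^4 - 4·t^3 - 2·t^2 + t et en substituant t = 2, nous trouvons x = 42.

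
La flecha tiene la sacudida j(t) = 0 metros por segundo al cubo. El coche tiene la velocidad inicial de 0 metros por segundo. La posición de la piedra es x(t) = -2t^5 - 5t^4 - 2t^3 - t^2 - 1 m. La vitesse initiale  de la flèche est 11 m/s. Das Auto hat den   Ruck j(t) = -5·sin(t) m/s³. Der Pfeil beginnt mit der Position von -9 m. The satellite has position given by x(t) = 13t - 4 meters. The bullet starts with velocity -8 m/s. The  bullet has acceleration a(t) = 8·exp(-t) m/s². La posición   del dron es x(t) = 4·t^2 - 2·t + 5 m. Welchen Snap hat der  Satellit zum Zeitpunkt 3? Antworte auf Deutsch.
Ausgehend von der Position x(t) = 13·t - 4, nehmen wir 4 Ableitungen. Die Ableitung von der Position ergibt die Geschwindigkeit: v(t) = 13. Mit d/dt von v(t) finden wir a(t) = 0. Mit d/dt von a(t) finden wir j(t) = 0. Mit d/dt von j(t) finden wir s(t) = 0. Aus der Gleichung für den Snap s(t) = 0, setzen wir t = 3 ein und erhalten s = 0.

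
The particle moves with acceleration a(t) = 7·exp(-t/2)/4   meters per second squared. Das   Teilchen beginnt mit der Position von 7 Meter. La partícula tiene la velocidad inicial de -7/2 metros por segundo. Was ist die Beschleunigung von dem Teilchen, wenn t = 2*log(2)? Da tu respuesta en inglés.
From the given acceleration equation a(t) = 7·exp(-t/2)/4, we substitute t = 2*log(2) to get a = 7/8.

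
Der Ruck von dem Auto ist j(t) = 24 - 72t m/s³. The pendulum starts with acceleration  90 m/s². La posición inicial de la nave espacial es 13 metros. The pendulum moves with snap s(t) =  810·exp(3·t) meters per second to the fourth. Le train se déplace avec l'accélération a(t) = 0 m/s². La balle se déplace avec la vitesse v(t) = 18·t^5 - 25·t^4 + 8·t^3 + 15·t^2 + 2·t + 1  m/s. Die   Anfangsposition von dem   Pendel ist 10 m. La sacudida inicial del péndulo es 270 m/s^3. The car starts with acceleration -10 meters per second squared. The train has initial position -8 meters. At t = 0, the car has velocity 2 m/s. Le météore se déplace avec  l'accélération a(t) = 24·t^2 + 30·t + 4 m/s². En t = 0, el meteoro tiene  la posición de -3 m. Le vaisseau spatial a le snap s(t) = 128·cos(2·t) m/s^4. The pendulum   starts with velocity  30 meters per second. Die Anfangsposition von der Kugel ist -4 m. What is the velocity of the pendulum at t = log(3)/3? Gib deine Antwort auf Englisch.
We must find the antiderivative of our snap equation s(t) = 810·exp(3·t) 3 times. The integral of snap, with j(0) = 270, gives jerk: j(t) = 270·exp(3·t). Taking ∫j(t)dt and applying a(0) = 90, we find a(t) = 90·exp(3·t). The antiderivative of acceleration, with v(0) = 30, gives velocity: v(t) = 30·exp(3·t). Using v(t) = 30·exp(3·t) and substituting t = log(3)/3, we find v = 90.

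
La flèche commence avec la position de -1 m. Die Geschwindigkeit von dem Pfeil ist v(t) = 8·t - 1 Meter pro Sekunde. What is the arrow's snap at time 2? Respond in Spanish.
Partiendo de la velocidad v(t) = 8·t - 1, tomamos 3 derivadas. La derivada de la velocidad da la aceleración: a(t) = 8. Derivando la aceleración, obtenemos la sacudida: j(t) = 0. Derivando la sacudida, obtenemos el snap: s(t) = 0. Tenemos el snap s(t) = 0. Sustituyendo t = 2: s(2) = 0.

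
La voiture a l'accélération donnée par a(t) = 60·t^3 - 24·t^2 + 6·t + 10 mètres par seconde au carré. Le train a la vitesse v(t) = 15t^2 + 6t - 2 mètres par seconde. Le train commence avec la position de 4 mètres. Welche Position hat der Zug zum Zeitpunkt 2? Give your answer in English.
We need to integrate our velocity equation v(t) = 15·t^2 + 6·t - 2 1 time. Taking ∫v(t)dt and applying x(0) = 4, we find x(t) = 5·t^3 + 3·t^2 - 2·t + 4. Using x(t) = 5·t^3 + 3·t^2 - 2·t + 4 and substituting t = 2, we find x = 52.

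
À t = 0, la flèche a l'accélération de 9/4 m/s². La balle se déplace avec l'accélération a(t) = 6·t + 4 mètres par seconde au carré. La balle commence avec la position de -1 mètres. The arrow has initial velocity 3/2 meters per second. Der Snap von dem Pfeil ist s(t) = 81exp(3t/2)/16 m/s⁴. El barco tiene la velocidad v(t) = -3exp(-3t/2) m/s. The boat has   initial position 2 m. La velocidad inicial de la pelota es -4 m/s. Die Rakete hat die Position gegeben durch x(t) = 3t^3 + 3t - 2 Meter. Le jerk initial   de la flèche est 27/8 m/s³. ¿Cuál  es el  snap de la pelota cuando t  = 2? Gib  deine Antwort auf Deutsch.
Ausgehend von der Beschleunigung a(t) = 6·t + 4, nehmen wir 2 Ableitungen. Die Ableitung von der Beschleunigung ergibt den Ruck: j(t) = 6. Durch Ableiten von dem Ruck erhalten wir den Snap: s(t) = 0. Wir haben den Snap s(t) = 0. Durch Einsetzen von t = 2: s(2) = 0.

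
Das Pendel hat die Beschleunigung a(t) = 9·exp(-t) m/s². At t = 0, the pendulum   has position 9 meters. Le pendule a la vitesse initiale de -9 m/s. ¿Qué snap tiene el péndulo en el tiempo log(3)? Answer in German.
Um dies zu lösen, müssen wir 2 Ableitungen unserer Gleichung für die Beschleunigung a(t) = 9·exp(-t) nehmen. Die Ableitung von der Beschleunigung ergibt den Ruck: j(t) = -9·exp(-t). Die Ableitung von dem Ruck ergibt den Snap: s(t) = 9·exp(-t). Wir haben den Snap s(t) = 9·exp(-t). Durch Einsetzen von t = log(3): s(log(3)) = 3.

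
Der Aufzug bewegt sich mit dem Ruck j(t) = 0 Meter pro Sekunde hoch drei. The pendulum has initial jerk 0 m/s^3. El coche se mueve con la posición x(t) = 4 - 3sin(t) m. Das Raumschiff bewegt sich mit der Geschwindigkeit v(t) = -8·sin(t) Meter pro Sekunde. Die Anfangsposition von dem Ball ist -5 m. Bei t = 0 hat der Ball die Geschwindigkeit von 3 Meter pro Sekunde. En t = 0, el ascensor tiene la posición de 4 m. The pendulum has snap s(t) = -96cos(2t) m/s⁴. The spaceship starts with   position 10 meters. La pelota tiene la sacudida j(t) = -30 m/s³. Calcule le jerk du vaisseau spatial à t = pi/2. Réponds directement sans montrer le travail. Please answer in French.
j(pi/2) = 8.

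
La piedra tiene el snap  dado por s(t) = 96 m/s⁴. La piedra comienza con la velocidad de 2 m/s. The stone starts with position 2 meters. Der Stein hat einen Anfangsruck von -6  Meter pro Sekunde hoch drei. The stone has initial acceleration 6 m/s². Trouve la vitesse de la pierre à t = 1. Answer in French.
Nous devons trouver la primitive de notre équation du snap s(t) = 96 3 fois. En prenant ∫s(t)dt et en appliquant j(0) = -6, nous trouvons j(t) = 96·t - 6. En prenant ∫j(t)dt et en appliquant a(0) = 6, nous trouvons a(t) = 48·t^2 - 6·t + 6. La primitive de l'accélération, avec v(0) = 2, donne la vitesse: v(t) = 16·t^3 - 3·t^2 + 6·t + 2. Nous avons la vitesse v(t) = 16·t^3 - 3·t^2 + 6·t + 2. En substituant t = 1: v(1) = 21.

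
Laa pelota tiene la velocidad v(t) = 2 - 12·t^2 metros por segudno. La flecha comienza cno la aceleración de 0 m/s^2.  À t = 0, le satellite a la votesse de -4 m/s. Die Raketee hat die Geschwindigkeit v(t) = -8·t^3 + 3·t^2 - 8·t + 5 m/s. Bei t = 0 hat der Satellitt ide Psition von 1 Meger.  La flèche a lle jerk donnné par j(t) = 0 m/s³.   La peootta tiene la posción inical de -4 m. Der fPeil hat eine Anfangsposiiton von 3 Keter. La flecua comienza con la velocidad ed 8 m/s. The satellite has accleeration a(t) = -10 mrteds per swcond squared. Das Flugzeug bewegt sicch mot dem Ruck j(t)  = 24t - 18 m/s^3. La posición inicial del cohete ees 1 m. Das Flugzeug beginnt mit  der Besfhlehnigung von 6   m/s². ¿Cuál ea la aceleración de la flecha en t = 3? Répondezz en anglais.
We need to integrate our jerk equation j(t) = 0 1 time. Integrating jerk and using the initial condition a(0) = 0, we get a(t) = 0. We have acceleration a(t) = 0. Substituting t = 3: a(3) = 0.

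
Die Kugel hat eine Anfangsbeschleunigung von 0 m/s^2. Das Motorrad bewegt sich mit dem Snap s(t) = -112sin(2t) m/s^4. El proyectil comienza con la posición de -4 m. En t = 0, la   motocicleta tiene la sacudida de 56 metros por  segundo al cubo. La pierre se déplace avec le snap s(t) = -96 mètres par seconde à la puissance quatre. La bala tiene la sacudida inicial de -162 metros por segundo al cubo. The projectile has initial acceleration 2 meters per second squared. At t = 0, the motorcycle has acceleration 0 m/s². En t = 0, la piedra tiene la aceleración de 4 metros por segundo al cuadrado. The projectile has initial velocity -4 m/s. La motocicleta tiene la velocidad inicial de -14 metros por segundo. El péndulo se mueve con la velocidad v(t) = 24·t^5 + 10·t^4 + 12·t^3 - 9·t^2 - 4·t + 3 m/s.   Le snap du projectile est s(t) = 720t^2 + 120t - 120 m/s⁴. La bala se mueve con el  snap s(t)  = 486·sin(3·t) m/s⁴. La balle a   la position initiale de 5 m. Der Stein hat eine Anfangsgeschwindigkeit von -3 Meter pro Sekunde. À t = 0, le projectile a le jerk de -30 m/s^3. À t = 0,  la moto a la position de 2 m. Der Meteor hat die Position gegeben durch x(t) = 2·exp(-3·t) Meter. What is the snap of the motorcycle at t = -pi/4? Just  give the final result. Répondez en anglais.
The answer is 112.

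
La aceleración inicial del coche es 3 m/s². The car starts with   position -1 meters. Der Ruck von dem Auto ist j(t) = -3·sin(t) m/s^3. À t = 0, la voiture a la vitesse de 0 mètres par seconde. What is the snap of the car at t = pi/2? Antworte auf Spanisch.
Partiendo de la sacudida j(t) = -3·sin(t), tomamos 1 derivada. Derivando la sacudida, obtenemos el snap: s(t) = -3·cos(t). De la ecuación del snap s(t) = -3·cos(t), sustituimos t = pi/2 para obtener s = 0.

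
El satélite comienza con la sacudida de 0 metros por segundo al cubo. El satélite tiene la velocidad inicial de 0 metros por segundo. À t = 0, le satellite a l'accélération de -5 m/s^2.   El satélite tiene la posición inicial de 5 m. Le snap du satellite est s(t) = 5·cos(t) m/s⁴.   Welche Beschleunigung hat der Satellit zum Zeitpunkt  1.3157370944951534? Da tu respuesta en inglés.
To solve this, we need to take 2 integrals of our snap equation s(t) = 5·cos(t). Taking ∫s(t)dt and applying j(0) = 0, we find j(t) = 5·sin(t). Finding the integral of j(t) and using a(0) = -5: a(t) = -5·cos(t). From the given acceleration equation a(t) = -5·cos(t), we substitute t = 1.3157370944951534 to get a = -1.26151362557114.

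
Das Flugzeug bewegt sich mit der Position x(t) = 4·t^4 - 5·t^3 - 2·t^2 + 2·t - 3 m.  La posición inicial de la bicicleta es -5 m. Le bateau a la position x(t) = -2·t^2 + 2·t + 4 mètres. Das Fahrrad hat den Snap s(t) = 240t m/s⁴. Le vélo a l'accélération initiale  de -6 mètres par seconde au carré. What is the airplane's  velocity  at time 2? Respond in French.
En partant de la position x(t) = 4·t^4 - 5·t^3 - 2·t^2 + 2·t - 3, nous prenons 1 dérivée. En dérivant la position, nous obtenons la vitesse: v(t) = 16·t^3 - 15·t^2 - 4·t + 2. Nous avons la vitesse v(t) = 16·t^3 - 15·t^2 - 4·t + 2. En substituant t = 2: v(2) = 62.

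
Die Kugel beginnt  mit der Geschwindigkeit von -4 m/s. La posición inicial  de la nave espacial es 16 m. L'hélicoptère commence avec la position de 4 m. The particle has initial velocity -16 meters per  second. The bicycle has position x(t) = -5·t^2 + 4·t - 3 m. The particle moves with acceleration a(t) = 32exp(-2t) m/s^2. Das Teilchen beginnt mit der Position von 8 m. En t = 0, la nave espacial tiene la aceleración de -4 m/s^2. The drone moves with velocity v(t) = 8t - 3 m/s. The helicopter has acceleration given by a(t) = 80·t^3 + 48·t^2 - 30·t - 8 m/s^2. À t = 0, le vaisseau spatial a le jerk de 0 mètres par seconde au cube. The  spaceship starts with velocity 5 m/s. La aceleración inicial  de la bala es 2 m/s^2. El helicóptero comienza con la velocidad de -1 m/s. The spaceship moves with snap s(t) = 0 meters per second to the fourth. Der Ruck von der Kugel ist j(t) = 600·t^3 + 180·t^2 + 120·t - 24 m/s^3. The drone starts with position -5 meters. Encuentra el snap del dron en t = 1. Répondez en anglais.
To solve this, we need to take 3 derivatives of our velocity equation v(t) = 8·t - 3. Differentiating velocity, we get acceleration: a(t) = 8. Taking d/dt of a(t), we find j(t) = 0. Differentiating jerk, we get snap: s(t) = 0. We have snap s(t) = 0. Substituting t = 1: s(1) = 0.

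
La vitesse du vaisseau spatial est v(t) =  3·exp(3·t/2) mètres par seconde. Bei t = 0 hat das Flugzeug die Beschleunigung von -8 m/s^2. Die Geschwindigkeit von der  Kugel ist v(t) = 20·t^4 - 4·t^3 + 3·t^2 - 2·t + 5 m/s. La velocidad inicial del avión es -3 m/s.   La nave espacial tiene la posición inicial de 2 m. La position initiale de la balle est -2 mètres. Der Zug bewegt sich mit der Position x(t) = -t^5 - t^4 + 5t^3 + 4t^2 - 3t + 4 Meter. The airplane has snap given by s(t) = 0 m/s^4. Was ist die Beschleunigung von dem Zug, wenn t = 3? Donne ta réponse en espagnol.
Partiendo de la posición x(t) = -t^5 - t^4 + 5·t^3 + 4·t^2 - 3·t + 4, tomamos 2 derivadas. Tomando d/dt de x(t), encontramos v(t) = -5·t^4 - 4·t^3 + 15·t^2 + 8·t - 3. Tomando d/dt de v(t), encontramos a(t) = -20·t^3 - 12·t^2 + 30·t + 8. De la ecuación de la aceleración a(t) = -20·t^3 - 12·t^2 + 30·t + 8, sustituimos t = 3 para obtener a = -550.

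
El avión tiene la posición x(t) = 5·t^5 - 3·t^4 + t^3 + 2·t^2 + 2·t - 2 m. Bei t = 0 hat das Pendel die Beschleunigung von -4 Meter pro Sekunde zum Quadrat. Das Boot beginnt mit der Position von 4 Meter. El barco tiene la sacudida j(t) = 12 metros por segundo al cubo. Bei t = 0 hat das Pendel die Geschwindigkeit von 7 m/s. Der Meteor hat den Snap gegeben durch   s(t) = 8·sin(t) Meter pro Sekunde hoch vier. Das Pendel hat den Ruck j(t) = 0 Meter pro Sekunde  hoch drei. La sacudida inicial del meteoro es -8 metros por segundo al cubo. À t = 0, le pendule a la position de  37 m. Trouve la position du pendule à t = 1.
Nous devons intégrer notre équation du jerk j(t) = 0 3 fois. En intégrant le jerk et en utilisant la condition initiale a(0) = -4, nous obtenons a(t) = -4. La primitive de l'accélération, avec v(0) = 7, donne la vitesse: v(t) = 7 - 4·t. En prenant ∫v(t)dt et en appliquant x(0) = 37, nous trouvons x(t) = -2·t^2 + 7·t + 37. Nous avons la position x(t) = -2·t^2 + 7·t + 37. En substituant t = 1: x(1) = 42.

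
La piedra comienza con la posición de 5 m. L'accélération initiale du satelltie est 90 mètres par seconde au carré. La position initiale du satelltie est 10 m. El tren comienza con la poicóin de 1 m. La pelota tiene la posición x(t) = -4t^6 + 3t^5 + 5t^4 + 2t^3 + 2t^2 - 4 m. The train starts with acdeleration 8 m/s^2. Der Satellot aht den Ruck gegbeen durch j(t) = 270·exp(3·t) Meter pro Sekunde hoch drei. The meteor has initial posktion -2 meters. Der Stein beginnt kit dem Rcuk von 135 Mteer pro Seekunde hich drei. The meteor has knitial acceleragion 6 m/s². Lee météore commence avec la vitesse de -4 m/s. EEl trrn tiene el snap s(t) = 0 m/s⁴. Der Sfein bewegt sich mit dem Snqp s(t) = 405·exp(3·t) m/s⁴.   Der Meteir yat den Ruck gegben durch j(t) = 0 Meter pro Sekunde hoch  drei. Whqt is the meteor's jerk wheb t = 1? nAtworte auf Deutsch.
Wir haben den Ruck j(t) = 0. Durch Einsetzen von t = 1: j(1) = 0.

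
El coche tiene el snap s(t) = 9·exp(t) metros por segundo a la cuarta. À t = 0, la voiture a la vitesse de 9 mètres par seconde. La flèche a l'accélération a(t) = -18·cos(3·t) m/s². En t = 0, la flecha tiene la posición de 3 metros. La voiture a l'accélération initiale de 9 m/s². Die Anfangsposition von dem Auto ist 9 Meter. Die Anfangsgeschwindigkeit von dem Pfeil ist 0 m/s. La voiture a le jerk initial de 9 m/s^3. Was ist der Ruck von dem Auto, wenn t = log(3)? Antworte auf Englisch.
We need to integrate our snap equation s(t) = 9·exp(t) 1 time. Integrating snap and using the initial condition j(0) = 9, we get j(t) = 9·exp(t). Using j(t) = 9·exp(t) and substituting t = log(3), we find j = 27.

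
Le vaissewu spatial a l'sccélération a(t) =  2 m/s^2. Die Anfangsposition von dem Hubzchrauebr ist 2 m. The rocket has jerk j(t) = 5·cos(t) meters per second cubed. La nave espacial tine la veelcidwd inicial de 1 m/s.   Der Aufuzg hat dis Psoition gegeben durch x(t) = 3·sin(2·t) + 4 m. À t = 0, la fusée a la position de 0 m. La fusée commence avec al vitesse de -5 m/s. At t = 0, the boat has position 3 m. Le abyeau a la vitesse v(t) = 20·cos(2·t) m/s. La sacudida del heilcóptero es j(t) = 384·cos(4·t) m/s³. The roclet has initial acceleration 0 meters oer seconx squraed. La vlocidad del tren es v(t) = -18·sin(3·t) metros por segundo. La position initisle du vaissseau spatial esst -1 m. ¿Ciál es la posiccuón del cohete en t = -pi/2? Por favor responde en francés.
Nous devons intégrer notre équation du jerk j(t) = 5·cos(t) 3 fois. L'intégrale du jerk, avec a(0) = 0, donne l'accélération: a(t) = 5·sin(t). L'intégrale de l'accélération est la vitesse. En utilisant v(0) = -5, nous obtenons v(t) = -5·cos(t). La primitive de la vitesse est la position. En utilisant x(0) = 0, nous obtenons x(t) = -5·sin(t). De l'équation de la position x(t) = -5·sin(t), nous substituons t = -pi/2 pour obtenir x = 5.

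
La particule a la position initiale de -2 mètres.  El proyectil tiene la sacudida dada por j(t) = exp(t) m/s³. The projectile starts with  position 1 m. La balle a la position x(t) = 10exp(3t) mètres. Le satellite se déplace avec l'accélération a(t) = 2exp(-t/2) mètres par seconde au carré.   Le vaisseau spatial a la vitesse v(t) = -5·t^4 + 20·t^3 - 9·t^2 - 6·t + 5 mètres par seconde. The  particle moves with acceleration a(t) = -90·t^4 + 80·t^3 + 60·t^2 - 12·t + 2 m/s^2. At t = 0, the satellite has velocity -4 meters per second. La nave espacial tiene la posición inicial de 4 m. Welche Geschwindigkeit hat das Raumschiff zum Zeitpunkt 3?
Aus der Gleichung für die Geschwindigkeit v(t) = -5·t^4 + 20·t^3 - 9·t^2 - 6·t + 5, setzen wir t = 3 ein und erhalten v = 41.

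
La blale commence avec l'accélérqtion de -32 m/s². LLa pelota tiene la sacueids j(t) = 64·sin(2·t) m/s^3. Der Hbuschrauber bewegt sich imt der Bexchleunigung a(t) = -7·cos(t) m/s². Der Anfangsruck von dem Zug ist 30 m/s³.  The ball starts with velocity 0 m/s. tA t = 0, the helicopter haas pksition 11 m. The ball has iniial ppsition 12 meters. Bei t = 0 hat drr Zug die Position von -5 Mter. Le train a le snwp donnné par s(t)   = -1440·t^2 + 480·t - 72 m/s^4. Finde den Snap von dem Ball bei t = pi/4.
Ausgehend von dem Ruck j(t) = 64·sin(2·t), nehmen wir 1 Ableitung. Mit d/dt von j(t) finden wir s(t) = 128·cos(2·t). Aus der Gleichung für den Snap s(t) = 128·cos(2·t), setzen wir t = pi/4 ein und erhalten s = 0.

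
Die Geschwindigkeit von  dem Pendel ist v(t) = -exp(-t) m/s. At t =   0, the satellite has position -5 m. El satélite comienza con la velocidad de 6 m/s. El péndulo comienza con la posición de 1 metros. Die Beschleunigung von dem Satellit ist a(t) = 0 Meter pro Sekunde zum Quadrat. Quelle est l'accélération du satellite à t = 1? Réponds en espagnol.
Tenemos la aceleración a(t) = 0. Sustituyendo t = 1: a(1) = 0.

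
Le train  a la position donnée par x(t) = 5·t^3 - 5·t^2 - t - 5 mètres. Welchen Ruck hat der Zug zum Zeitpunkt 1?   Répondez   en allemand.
Ausgehend von der Position x(t) = 5·t^3 - 5·t^2 - t - 5, nehmen wir 3 Ableitungen. Die Ableitung von der Position ergibt die Geschwindigkeit: v(t) = 15·t^2 - 10·t - 1. Die Ableitung von der Geschwindigkeit ergibt die Beschleunigung: a(t) = 30·t - 10. Durch Ableiten von der Beschleunigung erhalten wir den Ruck: j(t) = 30. Mit j(t) = 30 und Einsetzen von t = 1, finden wir j = 30.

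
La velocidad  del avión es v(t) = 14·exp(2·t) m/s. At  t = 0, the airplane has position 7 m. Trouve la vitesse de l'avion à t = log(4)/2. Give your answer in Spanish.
Tenemos la velocidad v(t) = 14·exp(2·t). Sustituyendo t = log(4)/2: v(log(4)/2) = 56.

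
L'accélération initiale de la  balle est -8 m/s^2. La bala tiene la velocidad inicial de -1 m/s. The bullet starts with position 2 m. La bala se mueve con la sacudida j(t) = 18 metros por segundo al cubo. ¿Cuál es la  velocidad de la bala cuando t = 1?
Para resolver esto, necesitamos tomar 2 antiderivadas de nuestra ecuación de la sacudida j(t) = 18. Integrando la sacudida y usando la condición inicial a(0) = -8, obtenemos a(t) = 18·t - 8. Integrando la aceleración y usando la condición inicial v(0) = -1, obtenemos v(t) = 9·t^2 - 8·t - 1. Tenemos la velocidad v(t) = 9·t^2 - 8·t - 1. Sustituyendo t = 1: v(1) = 0.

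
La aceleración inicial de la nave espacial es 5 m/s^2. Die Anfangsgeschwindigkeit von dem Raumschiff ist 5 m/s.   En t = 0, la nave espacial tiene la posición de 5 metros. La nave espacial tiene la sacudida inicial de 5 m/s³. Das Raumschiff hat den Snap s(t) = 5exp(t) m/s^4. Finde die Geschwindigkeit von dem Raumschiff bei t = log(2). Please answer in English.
To find the answer, we compute 3 antiderivatives of s(t) = 5·exp(t). The integral of snap, with j(0) = 5, gives jerk: j(t) = 5·exp(t). Integrating jerk and using the initial condition a(0) = 5, we get a(t) = 5·exp(t). The integral of acceleration is velocity. Using v(0) = 5, we get v(t) = 5·exp(t). From the given velocity equation v(t) = 5·exp(t), we substitute t = log(2) to get v = 10.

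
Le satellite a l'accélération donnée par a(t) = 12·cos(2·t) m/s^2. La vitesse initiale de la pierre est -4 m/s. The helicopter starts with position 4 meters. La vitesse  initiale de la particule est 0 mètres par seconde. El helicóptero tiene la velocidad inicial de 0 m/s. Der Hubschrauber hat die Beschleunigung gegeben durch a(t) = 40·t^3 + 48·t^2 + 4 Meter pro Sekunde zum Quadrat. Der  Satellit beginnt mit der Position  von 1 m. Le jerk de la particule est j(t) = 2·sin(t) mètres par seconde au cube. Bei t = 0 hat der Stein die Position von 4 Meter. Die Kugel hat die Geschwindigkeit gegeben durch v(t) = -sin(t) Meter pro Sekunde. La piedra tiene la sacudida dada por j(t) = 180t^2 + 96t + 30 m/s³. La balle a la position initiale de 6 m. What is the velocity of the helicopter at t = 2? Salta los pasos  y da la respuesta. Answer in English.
At t = 2, v = 296.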